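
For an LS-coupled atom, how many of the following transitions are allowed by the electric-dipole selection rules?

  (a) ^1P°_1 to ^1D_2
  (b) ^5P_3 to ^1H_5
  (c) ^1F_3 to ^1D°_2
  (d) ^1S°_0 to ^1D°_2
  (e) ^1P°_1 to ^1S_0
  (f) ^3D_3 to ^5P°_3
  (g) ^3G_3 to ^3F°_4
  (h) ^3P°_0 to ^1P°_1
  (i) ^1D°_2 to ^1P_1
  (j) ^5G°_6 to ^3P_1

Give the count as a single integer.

(a) allowed
(b) forbidden (parity, ΔS, ΔL, ΔJ fail)
(c) allowed
(d) forbidden (parity, ΔL, ΔJ fail)
(e) allowed
(f) forbidden (ΔS fails)
(g) allowed
(h) forbidden (parity, ΔS fail)
(i) allowed
(j) forbidden (ΔS, ΔL, ΔJ fail)
Total allowed: 5 of 10.

5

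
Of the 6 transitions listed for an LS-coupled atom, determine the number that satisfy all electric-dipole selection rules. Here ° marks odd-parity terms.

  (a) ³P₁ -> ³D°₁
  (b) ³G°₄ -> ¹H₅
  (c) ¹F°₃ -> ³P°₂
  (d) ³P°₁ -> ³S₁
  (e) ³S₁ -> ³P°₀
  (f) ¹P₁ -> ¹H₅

(a) allowed
(b) forbidden (ΔS fails)
(c) forbidden (parity, ΔS, ΔL fail)
(d) allowed
(e) allowed
(f) forbidden (parity, ΔL, ΔJ fail)
Total allowed: 3 of 6.

3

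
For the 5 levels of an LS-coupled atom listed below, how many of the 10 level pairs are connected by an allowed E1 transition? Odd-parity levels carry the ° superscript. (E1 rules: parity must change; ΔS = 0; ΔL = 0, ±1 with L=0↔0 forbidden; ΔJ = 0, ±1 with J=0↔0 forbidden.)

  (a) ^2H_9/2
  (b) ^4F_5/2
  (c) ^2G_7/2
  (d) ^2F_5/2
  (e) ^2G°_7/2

3

(a)–(b): forbidden (parity, ΔS, ΔL, ΔJ).
(a)–(c): forbidden (parity).
(a)–(d): forbidden (parity, ΔL, ΔJ).
(a)–(e): allowed.
(b)–(c): forbidden (parity, ΔS).
(b)–(d): forbidden (parity, ΔS).
(b)–(e): forbidden (ΔS).
(c)–(d): forbidden (parity).
(c)–(e): allowed.
(d)–(e): allowed.
Allowed pairs: 3 of 10.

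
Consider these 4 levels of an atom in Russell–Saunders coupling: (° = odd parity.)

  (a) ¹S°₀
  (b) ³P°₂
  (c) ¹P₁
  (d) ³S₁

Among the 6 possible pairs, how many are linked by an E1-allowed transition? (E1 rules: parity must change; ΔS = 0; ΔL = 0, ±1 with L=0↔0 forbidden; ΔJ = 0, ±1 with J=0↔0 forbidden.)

(a)–(b): forbidden (parity, ΔS, ΔJ).
(a)–(c): allowed.
(a)–(d): forbidden (ΔS, ΔL).
(b)–(c): forbidden (ΔS).
(b)–(d): allowed.
(c)–(d): forbidden (parity, ΔS).
Allowed pairs: 2 of 6.

2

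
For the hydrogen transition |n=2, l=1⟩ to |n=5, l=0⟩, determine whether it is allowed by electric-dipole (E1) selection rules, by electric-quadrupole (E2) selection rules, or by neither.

Δl = 0 − 1 = -1; l_i + l_f = 1.
E1 (Δl = ±1): satisfied.
E2 (Δl = 0,±2, l_i+l_f ≥ 2): not satisfied.

E1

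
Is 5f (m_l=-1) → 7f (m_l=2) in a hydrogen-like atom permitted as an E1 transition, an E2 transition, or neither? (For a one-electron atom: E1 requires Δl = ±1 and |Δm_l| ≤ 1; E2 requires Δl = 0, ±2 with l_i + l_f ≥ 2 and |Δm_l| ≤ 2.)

neither

Δl = 3 − 3 = +0; l_i + l_f = 6.
Δm_l = +3.
E1 (Δl = ±1, |Δm_l| ≤ 1): not satisfied.
E2 (Δl = 0,±2, l_i+l_f ≥ 2, |Δm_l| ≤ 2): not satisfied.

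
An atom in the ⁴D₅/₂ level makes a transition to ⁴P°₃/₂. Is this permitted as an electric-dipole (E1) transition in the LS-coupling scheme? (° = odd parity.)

Initial level: S=3/2, L=2, J=5/2, parity even. Final level: S=3/2, L=1, J=3/2, parity odd.
Parity must change: even → odd — satisfied.
ΔS = 0: S: 3/2 → 3/2 — satisfied.
ΔL = 0, ±1 (not L=0↔0): L: 2 → 1, ΔL = -1 — satisfied.
ΔJ = 0, ±1 (not J=0↔0): J: 5/2 → 3/2, ΔJ = -1 — satisfied.
All four E1 rules are satisfied.

allowed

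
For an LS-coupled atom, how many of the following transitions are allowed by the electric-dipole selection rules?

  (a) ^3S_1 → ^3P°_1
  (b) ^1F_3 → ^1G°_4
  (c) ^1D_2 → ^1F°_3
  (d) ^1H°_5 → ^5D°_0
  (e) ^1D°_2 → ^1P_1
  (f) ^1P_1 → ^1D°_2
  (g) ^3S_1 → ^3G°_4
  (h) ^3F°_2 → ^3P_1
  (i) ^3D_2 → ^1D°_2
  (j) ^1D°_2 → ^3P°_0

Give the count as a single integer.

5

(a) allowed
(b) allowed
(c) allowed
(d) forbidden (parity, ΔS, ΔL, ΔJ fail)
(e) allowed
(f) allowed
(g) forbidden (ΔL, ΔJ fail)
(h) forbidden (ΔL fails)
(i) forbidden (ΔS fails)
(j) forbidden (parity, ΔS, ΔJ fail)
Total allowed: 5 of 10.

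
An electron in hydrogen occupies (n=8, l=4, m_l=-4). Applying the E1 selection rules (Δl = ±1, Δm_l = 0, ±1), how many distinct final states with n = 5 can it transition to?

1

E1 requires Δl = ±1, so l_f ∈ {3, 5}; with 0 ≤ l_f ≤ n_f−1 = 4, the allowed l_f values are {3}.
For l_f = 3: m_f ∈ {m_i−1, m_i, m_i+1} ∩ [−3, 3] = {-3} → 1 state.
Total: 1.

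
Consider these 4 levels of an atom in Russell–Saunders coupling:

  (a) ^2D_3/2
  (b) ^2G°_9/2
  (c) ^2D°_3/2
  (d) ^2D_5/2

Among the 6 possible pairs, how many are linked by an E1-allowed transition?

2

(a)–(b): forbidden (ΔL, ΔJ).
(a)–(c): allowed.
(a)–(d): forbidden (parity).
(b)–(c): forbidden (parity, ΔL, ΔJ).
(b)–(d): forbidden (ΔL, ΔJ).
(c)–(d): allowed.
Allowed pairs: 2 of 6.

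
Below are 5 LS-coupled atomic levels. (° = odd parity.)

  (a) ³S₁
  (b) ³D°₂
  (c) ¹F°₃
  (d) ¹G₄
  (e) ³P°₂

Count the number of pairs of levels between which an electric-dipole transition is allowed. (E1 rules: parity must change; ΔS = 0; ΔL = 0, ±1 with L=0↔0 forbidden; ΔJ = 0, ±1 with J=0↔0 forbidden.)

2

(a)–(b): forbidden (ΔL).
(a)–(c): forbidden (ΔS, ΔL, ΔJ).
(a)–(d): forbidden (parity, ΔS, ΔL, ΔJ).
(a)–(e): allowed.
(b)–(c): forbidden (parity, ΔS).
(b)–(d): forbidden (ΔS, ΔL, ΔJ).
(b)–(e): forbidden (parity).
(c)–(d): allowed.
(c)–(e): forbidden (parity, ΔS, ΔL).
(d)–(e): forbidden (ΔS, ΔL, ΔJ).
Allowed pairs: 2 of 10.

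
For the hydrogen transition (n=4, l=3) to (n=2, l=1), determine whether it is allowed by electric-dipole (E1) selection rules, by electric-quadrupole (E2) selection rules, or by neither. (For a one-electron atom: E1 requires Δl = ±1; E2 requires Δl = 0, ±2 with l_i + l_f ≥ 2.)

Δl = 1 − 3 = -2; l_i + l_f = 4.
E1 (Δl = ±1): not satisfied.
E2 (Δl = 0,±2, l_i+l_f ≥ 2): satisfied.

E2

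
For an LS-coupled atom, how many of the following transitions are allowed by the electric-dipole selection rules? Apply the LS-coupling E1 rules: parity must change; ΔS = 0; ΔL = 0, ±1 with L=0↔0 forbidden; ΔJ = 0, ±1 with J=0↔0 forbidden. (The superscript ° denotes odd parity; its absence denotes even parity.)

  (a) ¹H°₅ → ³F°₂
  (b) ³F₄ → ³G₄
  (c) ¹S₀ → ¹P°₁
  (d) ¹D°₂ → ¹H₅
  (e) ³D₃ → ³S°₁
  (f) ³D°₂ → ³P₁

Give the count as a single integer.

(a) forbidden (parity, ΔS, ΔL, ΔJ fail)
(b) forbidden (parity fails)
(c) allowed
(d) forbidden (ΔL, ΔJ fail)
(e) forbidden (ΔL, ΔJ fail)
(f) allowed
Total allowed: 2 of 6.

2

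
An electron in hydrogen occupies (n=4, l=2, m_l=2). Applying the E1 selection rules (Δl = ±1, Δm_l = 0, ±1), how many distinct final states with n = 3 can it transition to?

E1 requires Δl = ±1, so l_f ∈ {1, 3}; with 0 ≤ l_f ≤ n_f−1 = 2, the allowed l_f values are {1}.
For l_f = 1: m_f ∈ {m_i−1, m_i, m_i+1} ∩ [−1, 1] = {1} → 1 state.
Total: 1.

1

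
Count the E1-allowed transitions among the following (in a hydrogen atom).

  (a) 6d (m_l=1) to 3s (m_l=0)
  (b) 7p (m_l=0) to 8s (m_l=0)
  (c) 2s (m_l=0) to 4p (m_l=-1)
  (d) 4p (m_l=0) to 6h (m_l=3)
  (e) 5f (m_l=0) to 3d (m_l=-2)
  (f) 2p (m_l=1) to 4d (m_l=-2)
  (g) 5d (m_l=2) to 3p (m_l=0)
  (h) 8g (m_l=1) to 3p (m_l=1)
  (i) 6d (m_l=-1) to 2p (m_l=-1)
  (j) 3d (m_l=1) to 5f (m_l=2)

(a) forbidden — Δl = -2 (E1 requires Δl = ±1)
(b) allowed
(c) allowed
(d) forbidden — Δl = +4 (E1 requires Δl = ±1); Δm_l = +3 (E1 requires Δm_l = 0, ±1)
(e) forbidden — Δm_l = -2 (E1 requires Δm_l = 0, ±1)
(f) forbidden — Δm_l = -3 (E1 requires Δm_l = 0, ±1)
(g) forbidden — Δm_l = -2 (E1 requires Δm_l = 0, ±1)
(h) forbidden — Δl = -3 (E1 requires Δl = ±1)
(i) allowed
(j) allowed
Total allowed: 4 of 10.

4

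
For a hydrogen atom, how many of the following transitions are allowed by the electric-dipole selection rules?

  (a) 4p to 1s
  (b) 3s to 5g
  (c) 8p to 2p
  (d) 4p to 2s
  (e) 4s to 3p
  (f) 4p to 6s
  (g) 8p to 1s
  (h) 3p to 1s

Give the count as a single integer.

6

(a) allowed
(b) forbidden — Δl = +4 (E1 requires Δl = ±1)
(c) forbidden — Δl = +0 (E1 requires Δl = ±1)
(d) allowed
(e) allowed
(f) allowed
(g) allowed
(h) allowed
Total allowed: 6 of 8.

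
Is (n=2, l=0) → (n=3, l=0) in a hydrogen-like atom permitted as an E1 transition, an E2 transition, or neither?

Δl = 0 − 0 = +0; l_i + l_f = 0.
E1 (Δl = ±1): not satisfied.
E2 (Δl = 0,±2, l_i+l_f ≥ 2): not satisfied.

neither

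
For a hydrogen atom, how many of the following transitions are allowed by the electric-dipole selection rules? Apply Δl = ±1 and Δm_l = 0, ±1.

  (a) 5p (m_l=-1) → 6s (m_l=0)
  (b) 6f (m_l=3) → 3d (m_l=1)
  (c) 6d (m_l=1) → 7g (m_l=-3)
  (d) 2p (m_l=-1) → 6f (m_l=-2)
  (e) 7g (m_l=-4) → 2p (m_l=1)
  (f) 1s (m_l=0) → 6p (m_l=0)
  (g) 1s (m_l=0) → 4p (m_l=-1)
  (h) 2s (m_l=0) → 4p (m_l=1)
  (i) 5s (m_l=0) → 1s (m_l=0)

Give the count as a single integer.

(a) allowed
(b) forbidden — Δm_l = -2 (E1 requires Δm_l = 0, ±1)
(c) forbidden — Δl = +2 (E1 requires Δl = ±1); Δm_l = -4 (E1 requires Δm_l = 0, ±1)
(d) forbidden — Δl = +2 (E1 requires Δl = ±1)
(e) forbidden — Δl = -3 (E1 requires Δl = ±1); Δm_l = +5 (E1 requires Δm_l = 0, ±1)
(f) allowed
(g) allowed
(h) allowed
(i) forbidden — Δl = +0 (E1 requires Δl = ±1)
Total allowed: 4 of 9.

4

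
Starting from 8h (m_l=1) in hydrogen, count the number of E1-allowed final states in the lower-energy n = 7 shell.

6

E1 requires Δl = ±1, so l_f ∈ {4, 6}; with 0 ≤ l_f ≤ n_f−1 = 6, the allowed l_f values are {4, 6}.
For l_f = 4: m_f ∈ {m_i−1, m_i, m_i+1} ∩ [−4, 4] = {0, 1, 2} → 3 states.
For l_f = 6: m_f ∈ {m_i−1, m_i, m_i+1} ∩ [−6, 6] = {0, 1, 2} → 3 states.
Total: 6.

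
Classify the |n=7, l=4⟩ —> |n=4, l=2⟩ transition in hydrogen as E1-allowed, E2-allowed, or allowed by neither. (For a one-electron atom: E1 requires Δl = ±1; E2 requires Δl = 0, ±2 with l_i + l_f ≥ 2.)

Δl = 2 − 4 = -2; l_i + l_f = 6.
E1 (Δl = ±1): not satisfied.
E2 (Δl = 0,±2, l_i+l_f ≥ 2): satisfied.

E2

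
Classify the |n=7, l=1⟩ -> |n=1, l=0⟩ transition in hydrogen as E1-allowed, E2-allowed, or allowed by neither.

E1

Δl = 0 − 1 = -1; l_i + l_f = 1.
E1 (Δl = ±1): satisfied.
E2 (Δl = 0,±2, l_i+l_f ≥ 2): not satisfied.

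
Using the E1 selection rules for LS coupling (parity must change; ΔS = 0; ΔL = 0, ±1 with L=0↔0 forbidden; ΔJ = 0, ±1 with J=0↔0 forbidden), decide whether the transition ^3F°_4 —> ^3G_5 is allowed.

Initial level: S=1, L=3, J=4, parity odd. Final level: S=1, L=4, J=5, parity even.
Parity must change: odd → even — passes.
ΔS = 0: S: 1 → 1 — passes.
ΔL = 0, ±1 (not L=0↔0): L: 3 → 4, ΔL = +1 — passes.
ΔJ = 0, ±1 (not J=0↔0): J: 4 → 5, ΔJ = +1 — passes.
All four E1 rules are satisfied.

allowed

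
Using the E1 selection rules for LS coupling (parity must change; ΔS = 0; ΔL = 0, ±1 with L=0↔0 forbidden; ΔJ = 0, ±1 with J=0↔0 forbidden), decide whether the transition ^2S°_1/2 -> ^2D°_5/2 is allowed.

forbidden

ΔJ = 0, ±1 (not J=0↔0): J: 1/2 → 5/2, ΔJ = +2 — fails.
Parity must change: odd → odd — fails.
ΔS = 0: S: 1/2 → 1/2 — ok.
ΔL = 0, ±1 (not L=0↔0): L: 0 → 2, ΔL = +2 — fails.
Rule(s) violated: parity, ΔL, ΔJ.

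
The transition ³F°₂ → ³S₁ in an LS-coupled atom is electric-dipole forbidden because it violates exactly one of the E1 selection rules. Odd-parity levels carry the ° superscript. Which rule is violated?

the ΔL = 0, ±1 rule

Initial level: S=1, L=3, J=2, parity odd. Final level: S=1, L=0, J=1, parity even.
Parity must change: odd → even — ok.
ΔS = 0: S: 1 → 1 — ok.
ΔL = 0, ±1 (not L=0↔0): L: 3 → 0, ΔL = -3 — fails.
ΔJ = 0, ±1 (not J=0↔0): J: 2 → 1, ΔJ = -1 — ok.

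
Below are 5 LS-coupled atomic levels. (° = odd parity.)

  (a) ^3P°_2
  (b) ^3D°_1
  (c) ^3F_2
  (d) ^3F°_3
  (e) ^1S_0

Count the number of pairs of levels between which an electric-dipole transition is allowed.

2

(a)–(b): forbidden (parity).
(a)–(c): forbidden (ΔL).
(a)–(d): forbidden (parity, ΔL).
(a)–(e): forbidden (ΔS, ΔJ).
(b)–(c): allowed.
(b)–(d): forbidden (parity, ΔJ).
(b)–(e): forbidden (ΔS, ΔL).
(c)–(d): allowed.
(c)–(e): forbidden (parity, ΔS, ΔL, ΔJ).
(d)–(e): forbidden (ΔS, ΔL, ΔJ).
Allowed pairs: 2 of 10.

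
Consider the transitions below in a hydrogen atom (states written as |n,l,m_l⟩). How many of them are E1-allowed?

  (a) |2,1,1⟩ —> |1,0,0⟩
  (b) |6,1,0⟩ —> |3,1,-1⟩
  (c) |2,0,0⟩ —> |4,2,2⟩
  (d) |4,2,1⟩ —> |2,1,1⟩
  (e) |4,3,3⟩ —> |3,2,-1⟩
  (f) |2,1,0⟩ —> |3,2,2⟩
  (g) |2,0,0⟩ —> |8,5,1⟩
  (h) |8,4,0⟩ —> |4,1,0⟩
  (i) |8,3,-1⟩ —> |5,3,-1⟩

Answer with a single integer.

(a) allowed
(b) forbidden — Δl = +0 (E1 requires Δl = ±1)
(c) forbidden — Δl = +2 (E1 requires Δl = ±1); Δm_l = +2 (E1 requires Δm_l = 0, ±1)
(d) allowed
(e) forbidden — Δm_l = -4 (E1 requires Δm_l = 0, ±1)
(f) forbidden — Δm_l = +2 (E1 requires Δm_l = 0, ±1)
(g) forbidden — Δl = +5 (E1 requires Δl = ±1)
(h) forbidden — Δl = -3 (E1 requires Δl = ±1)
(i) forbidden — Δl = +0 (E1 requires Δl = ±1)
Total allowed: 2 of 9.

2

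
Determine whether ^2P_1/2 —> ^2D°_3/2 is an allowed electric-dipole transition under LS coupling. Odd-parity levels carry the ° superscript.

Parity must change: even → odd — ✓.
ΔS = 0: S: 1/2 → 1/2 — ✓.
ΔJ = 0, ±1 (not J=0↔0): J: 1/2 → 3/2, ΔJ = +1 — ✓.
ΔL = 0, ±1 (not L=0↔0): L: 1 → 2, ΔL = +1 — ✓.
All four E1 rules are satisfied.

allowed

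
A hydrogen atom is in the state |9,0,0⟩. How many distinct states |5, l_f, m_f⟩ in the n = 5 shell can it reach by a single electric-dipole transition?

E1 requires Δl = ±1, so l_f ∈ {-1, 1}; with 0 ≤ l_f ≤ n_f−1 = 4, the allowed l_f values are {1}.
For l_f = 1: m_f ∈ {m_i−1, m_i, m_i+1} ∩ [−1, 1] = {-1, 0, 1} → 3 states.
Total: 3.

3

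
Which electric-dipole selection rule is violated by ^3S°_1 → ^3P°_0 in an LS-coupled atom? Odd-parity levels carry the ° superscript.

ΔJ = 0, ±1 (not J=0↔0): J: 1 → 0, ΔJ = -1 — ok.
Parity must change: odd → odd — fails.
ΔL = 0, ±1 (not L=0↔0): L: 0 → 1, ΔL = +1 — ok.
ΔS = 0: S: 1 → 1 — ok.

parity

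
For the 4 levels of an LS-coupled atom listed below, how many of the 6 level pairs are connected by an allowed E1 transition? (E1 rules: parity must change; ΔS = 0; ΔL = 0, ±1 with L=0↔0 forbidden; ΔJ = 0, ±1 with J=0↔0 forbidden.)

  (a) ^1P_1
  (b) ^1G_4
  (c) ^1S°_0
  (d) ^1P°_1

2

(a)–(b): forbidden (parity, ΔL, ΔJ).
(a)–(c): allowed.
(a)–(d): allowed.
(b)–(c): forbidden (ΔL, ΔJ).
(b)–(d): forbidden (ΔL, ΔJ).
(c)–(d): forbidden (parity).
Allowed pairs: 2 of 6.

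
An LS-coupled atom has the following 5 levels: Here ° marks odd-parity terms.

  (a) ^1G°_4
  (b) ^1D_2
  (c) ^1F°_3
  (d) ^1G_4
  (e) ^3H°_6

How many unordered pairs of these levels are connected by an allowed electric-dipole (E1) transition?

(a)–(b): forbidden (ΔL, ΔJ).
(a)–(c): forbidden (parity).
(a)–(d): allowed.
(a)–(e): forbidden (parity, ΔS, ΔJ).
(b)–(c): allowed.
(b)–(d): forbidden (parity, ΔL, ΔJ).
(b)–(e): forbidden (ΔS, ΔL, ΔJ).
(c)–(d): allowed.
(c)–(e): forbidden (parity, ΔS, ΔL, ΔJ).
(d)–(e): forbidden (ΔS, ΔJ).
Allowed pairs: 3 of 10.

3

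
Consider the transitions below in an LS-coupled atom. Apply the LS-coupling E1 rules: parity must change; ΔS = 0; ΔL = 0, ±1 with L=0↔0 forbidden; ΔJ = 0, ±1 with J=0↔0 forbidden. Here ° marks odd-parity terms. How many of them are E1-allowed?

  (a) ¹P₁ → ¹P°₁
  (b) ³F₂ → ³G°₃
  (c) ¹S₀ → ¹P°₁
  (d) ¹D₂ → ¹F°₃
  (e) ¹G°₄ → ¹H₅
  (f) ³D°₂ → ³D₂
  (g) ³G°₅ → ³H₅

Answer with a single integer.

(a) allowed
(b) allowed
(c) allowed
(d) allowed
(e) allowed
(f) allowed
(g) allowed
Total allowed: 7 of 7.

7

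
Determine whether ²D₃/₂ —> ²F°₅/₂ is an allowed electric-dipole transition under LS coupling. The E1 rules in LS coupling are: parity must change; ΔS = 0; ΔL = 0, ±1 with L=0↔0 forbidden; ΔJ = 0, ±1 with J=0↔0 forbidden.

Initial level: S=1/2, L=2, J=3/2, parity even. Final level: S=1/2, L=3, J=5/2, parity odd.
Parity must change: even → odd — ✓.
ΔS = 0: S: 1/2 → 1/2 — ✓.
ΔL = 0, ±1 (not L=0↔0): L: 2 → 3, ΔL = +1 — ✓.
ΔJ = 0, ±1 (not J=0↔0): J: 3/2 → 5/2, ΔJ = +1 — ✓.
All four E1 rules are satisfied.

allowed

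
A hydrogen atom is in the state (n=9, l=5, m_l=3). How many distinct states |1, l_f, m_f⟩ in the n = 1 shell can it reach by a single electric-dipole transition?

E1 requires l_f ∈ {4, 6}, but neither lies in [0, 0], so no final state is reachable.
Total: 0.

0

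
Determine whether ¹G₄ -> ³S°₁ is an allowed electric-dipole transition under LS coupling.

Reading off the term symbols: S 0→1, L 4→0, J 4→1, parity even→odd.
Parity must change: even → odd — passes.
ΔL = 0, ±1 (not L=0↔0): L: 4 → 0, ΔL = -4 — fails.
ΔJ = 0, ±1 (not J=0↔0): J: 4 → 1, ΔJ = -3 — fails.
ΔS = 0: S: 0 → 1 — fails.
Rule(s) violated: ΔS, ΔL, ΔJ.

forbidden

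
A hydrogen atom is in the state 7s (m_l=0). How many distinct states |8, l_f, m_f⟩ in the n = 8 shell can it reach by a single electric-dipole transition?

E1 requires Δl = ±1, so l_f ∈ {-1, 1}; with 0 ≤ l_f ≤ n_f−1 = 7, the allowed l_f values are {1}.
For l_f = 1: m_f ∈ {m_i−1, m_i, m_i+1} ∩ [−1, 1] = {-1, 0, 1} → 3 states.
Total: 3.

3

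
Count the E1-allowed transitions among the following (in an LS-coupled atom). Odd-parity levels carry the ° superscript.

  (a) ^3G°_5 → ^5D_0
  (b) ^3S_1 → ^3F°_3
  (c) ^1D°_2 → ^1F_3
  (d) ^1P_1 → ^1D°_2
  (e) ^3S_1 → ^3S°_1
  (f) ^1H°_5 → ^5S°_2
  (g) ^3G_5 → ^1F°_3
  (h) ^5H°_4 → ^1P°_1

2

(a) forbidden (ΔS, ΔL, ΔJ fail)
(b) forbidden (ΔL, ΔJ fail)
(c) allowed
(d) allowed
(e) forbidden (ΔL fails)
(f) forbidden (parity, ΔS, ΔL, ΔJ fail)
(g) forbidden (ΔS, ΔJ fail)
(h) forbidden (parity, ΔS, ΔL, ΔJ fail)
Total allowed: 2 of 8.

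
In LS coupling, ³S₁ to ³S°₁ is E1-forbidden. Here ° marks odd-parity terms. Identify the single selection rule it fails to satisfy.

ΔS = 0: S: 1 → 1 — passes.
ΔJ = 0, ±1 (not J=0↔0): J: 1 → 1, ΔJ = +0 — passes.
Parity must change: even → odd — passes.
ΔL = 0, ±1 (not L=0↔0): L: 0 → 0, ΔL = +0 — fails.

the L=0 ↔ L=0 exclusion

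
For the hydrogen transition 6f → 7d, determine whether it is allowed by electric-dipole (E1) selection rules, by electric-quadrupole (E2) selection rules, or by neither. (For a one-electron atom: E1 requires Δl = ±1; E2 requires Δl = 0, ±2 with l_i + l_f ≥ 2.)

Δl = 2 − 3 = -1; l_i + l_f = 5.
E1 (Δl = ±1): satisfied.
E2 (Δl = 0,±2, l_i+l_f ≥ 2): not satisfied.

E1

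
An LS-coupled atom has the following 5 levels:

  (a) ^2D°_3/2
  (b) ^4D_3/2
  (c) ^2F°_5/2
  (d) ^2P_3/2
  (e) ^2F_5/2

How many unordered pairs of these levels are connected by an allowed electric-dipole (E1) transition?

3

(a)–(b): forbidden (ΔS).
(a)–(c): forbidden (parity).
(a)–(d): allowed.
(a)–(e): allowed.
(b)–(c): forbidden (ΔS).
(b)–(d): forbidden (parity, ΔS).
(b)–(e): forbidden (parity, ΔS).
(c)–(d): forbidden (ΔL).
(c)–(e): allowed.
(d)–(e): forbidden (parity, ΔL).
Allowed pairs: 3 of 10.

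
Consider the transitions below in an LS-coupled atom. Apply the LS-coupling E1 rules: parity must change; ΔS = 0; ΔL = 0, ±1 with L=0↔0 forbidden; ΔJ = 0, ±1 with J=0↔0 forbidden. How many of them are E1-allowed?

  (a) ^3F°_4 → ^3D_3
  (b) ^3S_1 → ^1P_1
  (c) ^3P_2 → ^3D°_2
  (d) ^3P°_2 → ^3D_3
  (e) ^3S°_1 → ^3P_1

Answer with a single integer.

4

(a) allowed
(b) forbidden (parity, ΔS fail)
(c) allowed
(d) allowed
(e) allowed
Total allowed: 4 of 5.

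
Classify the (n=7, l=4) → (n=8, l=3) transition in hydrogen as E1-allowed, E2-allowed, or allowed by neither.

Δl = 3 − 4 = -1; l_i + l_f = 7.
E1 (Δl = ±1): satisfied.
E2 (Δl = 0,±2, l_i+l_f ≥ 2): not satisfied.

E1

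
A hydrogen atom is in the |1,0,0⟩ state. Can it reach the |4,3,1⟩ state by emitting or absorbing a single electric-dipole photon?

Initial l = 0, final l = 3, so Δl = +3. E1 requires Δl = ±1: violated.
m_l: 0 → 1 (Δm_l = +1). |Δm_l| ≤ 1 satisfied.
The transition is electric-dipole forbidden.

forbidden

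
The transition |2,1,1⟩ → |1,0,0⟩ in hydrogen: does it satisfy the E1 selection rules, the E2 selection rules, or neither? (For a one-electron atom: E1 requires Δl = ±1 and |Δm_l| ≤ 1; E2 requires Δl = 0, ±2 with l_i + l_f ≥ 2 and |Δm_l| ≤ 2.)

E1

Δl = 0 − 1 = -1; l_i + l_f = 1.
Δm_l = -1.
E1 (Δl = ±1, |Δm_l| ≤ 1): satisfied.
E2 (Δl = 0,±2, l_i+l_f ≥ 2, |Δm_l| ≤ 2): not satisfied.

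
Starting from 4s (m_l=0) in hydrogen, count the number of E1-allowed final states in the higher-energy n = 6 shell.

E1 requires Δl = ±1, so l_f ∈ {-1, 1}; with 0 ≤ l_f ≤ n_f−1 = 5, the allowed l_f values are {1}.
For l_f = 1: m_f ∈ {m_i−1, m_i, m_i+1} ∩ [−1, 1] = {-1, 0, 1} → 3 states.
Total: 3.

3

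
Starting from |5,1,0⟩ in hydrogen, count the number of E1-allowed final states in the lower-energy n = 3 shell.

4

E1 requires Δl = ±1, so l_f ∈ {0, 2}; with 0 ≤ l_f ≤ n_f−1 = 2, the allowed l_f values are {0, 2}.
For l_f = 0: m_f ∈ {m_i−1, m_i, m_i+1} ∩ [−0, 0] = {0} → 1 state.
For l_f = 2: m_f ∈ {m_i−1, m_i, m_i+1} ∩ [−2, 2] = {-1, 0, 1} → 3 states.
Total: 4.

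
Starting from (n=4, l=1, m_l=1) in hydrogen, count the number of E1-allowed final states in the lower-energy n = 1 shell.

1

E1 requires Δl = ±1, so l_f ∈ {0, 2}; with 0 ≤ l_f ≤ n_f−1 = 0, the allowed l_f values are {0}.
For l_f = 0: m_f ∈ {m_i−1, m_i, m_i+1} ∩ [−0, 0] = {0} → 1 state.
Total: 1.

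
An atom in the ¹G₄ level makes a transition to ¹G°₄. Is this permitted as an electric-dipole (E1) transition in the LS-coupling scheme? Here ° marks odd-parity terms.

Parity must change: even → odd — ok.
ΔS = 0: S: 0 → 0 — ok.
ΔL = 0, ±1 (not L=0↔0): L: 4 → 4, ΔL = +0 — ok.
ΔJ = 0, ±1 (not J=0↔0): J: 4 → 4, ΔJ = +0 — ok.
All four E1 rules are satisfied.

allowed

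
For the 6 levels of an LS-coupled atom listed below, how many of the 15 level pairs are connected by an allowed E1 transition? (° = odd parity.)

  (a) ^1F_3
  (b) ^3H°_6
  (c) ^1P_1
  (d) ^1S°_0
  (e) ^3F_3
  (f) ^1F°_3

2

(a)–(b): forbidden (ΔS, ΔL, ΔJ).
(a)–(c): forbidden (parity, ΔL, ΔJ).
(a)–(d): forbidden (ΔL, ΔJ).
(a)–(e): forbidden (parity, ΔS).
(a)–(f): allowed.
(b)–(c): forbidden (ΔS, ΔL, ΔJ).
(b)–(d): forbidden (parity, ΔS, ΔL, ΔJ).
(b)–(e): forbidden (ΔL, ΔJ).
(b)–(f): forbidden (parity, ΔS, ΔL, ΔJ).
(c)–(d): allowed.
(c)–(e): forbidden (parity, ΔS, ΔL, ΔJ).
(c)–(f): forbidden (ΔL, ΔJ).
(d)–(e): forbidden (ΔS, ΔL, ΔJ).
(d)–(f): forbidden (parity, ΔL, ΔJ).
(e)–(f): forbidden (ΔS).
Allowed pairs: 2 of 15.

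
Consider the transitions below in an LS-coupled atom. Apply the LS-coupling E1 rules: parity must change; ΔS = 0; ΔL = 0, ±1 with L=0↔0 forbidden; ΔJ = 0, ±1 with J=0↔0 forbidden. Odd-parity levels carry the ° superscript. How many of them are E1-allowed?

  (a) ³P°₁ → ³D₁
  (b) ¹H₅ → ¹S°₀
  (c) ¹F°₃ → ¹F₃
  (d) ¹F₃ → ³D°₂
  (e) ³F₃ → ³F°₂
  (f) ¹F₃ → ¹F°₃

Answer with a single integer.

4

(a) allowed
(b) forbidden (ΔL, ΔJ fail)
(c) allowed
(d) forbidden (ΔS fails)
(e) allowed
(f) allowed
Total allowed: 4 of 6.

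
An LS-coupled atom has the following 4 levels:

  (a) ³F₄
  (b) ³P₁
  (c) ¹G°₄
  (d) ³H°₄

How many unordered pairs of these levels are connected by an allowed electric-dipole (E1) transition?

0

(a)–(b): forbidden (parity, ΔL, ΔJ).
(a)–(c): forbidden (ΔS).
(a)–(d): forbidden (ΔL).
(b)–(c): forbidden (ΔS, ΔL, ΔJ).
(b)–(d): forbidden (ΔL, ΔJ).
(c)–(d): forbidden (parity, ΔS).
Allowed pairs: 0 of 6.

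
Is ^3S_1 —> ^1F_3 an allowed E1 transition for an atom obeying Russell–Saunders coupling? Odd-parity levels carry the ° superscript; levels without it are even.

Reading off the term symbols: S 1→0, L 0→3, J 1→3, parity even→even.
ΔJ = 0, ±1 (not J=0↔0): J: 1 → 3, ΔJ = +2 — ✗.
ΔL = 0, ±1 (not L=0↔0): L: 0 → 3, ΔL = +3 — ✗.
ΔS = 0: S: 1 → 0 — ✗.
Parity must change: even → even — ✗.
Rule(s) violated: parity, ΔS, ΔL, ΔJ.

forbidden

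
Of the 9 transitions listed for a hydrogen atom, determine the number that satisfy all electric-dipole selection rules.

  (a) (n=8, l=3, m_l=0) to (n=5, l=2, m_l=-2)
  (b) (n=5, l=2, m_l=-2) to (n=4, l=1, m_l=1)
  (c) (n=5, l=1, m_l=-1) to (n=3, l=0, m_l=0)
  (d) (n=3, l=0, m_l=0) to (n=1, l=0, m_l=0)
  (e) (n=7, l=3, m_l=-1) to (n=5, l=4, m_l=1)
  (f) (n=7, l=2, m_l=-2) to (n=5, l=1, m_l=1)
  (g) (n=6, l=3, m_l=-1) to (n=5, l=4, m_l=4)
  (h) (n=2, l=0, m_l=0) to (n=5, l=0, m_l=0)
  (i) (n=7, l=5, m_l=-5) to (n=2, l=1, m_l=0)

(a) forbidden — Δm_l = -2 (E1 requires Δm_l = 0, ±1)
(b) forbidden — Δm_l = +3 (E1 requires Δm_l = 0, ±1)
(c) allowed
(d) forbidden — Δl = +0 (E1 requires Δl = ±1)
(e) forbidden — Δm_l = +2 (E1 requires Δm_l = 0, ±1)
(f) forbidden — Δm_l = +3 (E1 requires Δm_l = 0, ±1)
(g) forbidden — Δm_l = +5 (E1 requires Δm_l = 0, ±1)
(h) forbidden — Δl = +0 (E1 requires Δl = ±1)
(i) forbidden — Δl = -4 (E1 requires Δl = ±1); Δm_l = +5 (E1 requires Δm_l = 0, ±1)
Total allowed: 1 of 9.

1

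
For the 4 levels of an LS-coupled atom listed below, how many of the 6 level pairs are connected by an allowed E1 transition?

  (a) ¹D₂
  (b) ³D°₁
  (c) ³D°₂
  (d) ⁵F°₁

(a)–(b): forbidden (ΔS).
(a)–(c): forbidden (ΔS).
(a)–(d): forbidden (ΔS).
(b)–(c): forbidden (parity).
(b)–(d): forbidden (parity, ΔS).
(c)–(d): forbidden (parity, ΔS).
Allowed pairs: 0 of 6.

0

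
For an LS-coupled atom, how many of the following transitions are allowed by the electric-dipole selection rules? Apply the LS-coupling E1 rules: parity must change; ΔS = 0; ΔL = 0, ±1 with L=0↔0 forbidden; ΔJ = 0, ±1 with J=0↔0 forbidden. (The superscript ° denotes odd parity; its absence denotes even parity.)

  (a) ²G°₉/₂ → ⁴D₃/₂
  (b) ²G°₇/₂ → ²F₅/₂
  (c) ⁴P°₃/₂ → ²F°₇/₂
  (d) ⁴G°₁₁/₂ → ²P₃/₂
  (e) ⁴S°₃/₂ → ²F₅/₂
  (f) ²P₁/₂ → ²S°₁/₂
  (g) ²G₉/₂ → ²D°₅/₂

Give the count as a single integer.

(a) forbidden (ΔS, ΔL, ΔJ fail)
(b) allowed
(c) forbidden (parity, ΔS, ΔL, ΔJ fail)
(d) forbidden (ΔS, ΔL, ΔJ fail)
(e) forbidden (ΔS, ΔL fail)
(f) allowed
(g) forbidden (ΔL, ΔJ fail)
Total allowed: 2 of 7.

2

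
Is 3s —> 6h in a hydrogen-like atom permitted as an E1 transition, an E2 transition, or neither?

neither

Δl = 5 − 0 = +5; l_i + l_f = 5.
E1 (Δl = ±1): not satisfied.
E2 (Δl = 0,±2, l_i+l_f ≥ 2): not satisfied.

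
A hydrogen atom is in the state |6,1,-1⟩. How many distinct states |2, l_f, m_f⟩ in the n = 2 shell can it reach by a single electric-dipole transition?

E1 requires Δl = ±1, so l_f ∈ {0, 2}; with 0 ≤ l_f ≤ n_f−1 = 1, the allowed l_f values are {0}.
For l_f = 0: m_f ∈ {m_i−1, m_i, m_i+1} ∩ [−0, 0] = {0} → 1 state.
Total: 1.

1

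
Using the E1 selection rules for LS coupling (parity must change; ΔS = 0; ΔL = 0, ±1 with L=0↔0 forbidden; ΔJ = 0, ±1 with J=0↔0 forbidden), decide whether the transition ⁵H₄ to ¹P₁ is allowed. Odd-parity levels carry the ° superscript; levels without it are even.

forbidden

Initial level: S=2, L=5, J=4, parity even. Final level: S=0, L=1, J=1, parity even.
Parity must change: even → even — fails.
ΔS = 0: S: 2 → 0 — fails.
ΔL = 0, ±1 (not L=0↔0): L: 5 → 1, ΔL = -4 — fails.
ΔJ = 0, ±1 (not J=0↔0): J: 4 → 1, ΔJ = -3 — fails.
Rule(s) violated: parity, ΔS, ΔL, ΔJ.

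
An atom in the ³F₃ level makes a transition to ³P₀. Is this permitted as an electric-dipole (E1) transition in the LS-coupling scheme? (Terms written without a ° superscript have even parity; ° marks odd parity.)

Initial level: S=1, L=3, J=3, parity even. Final level: S=1, L=1, J=0, parity even.
Parity must change: even → even — fails.
ΔS = 0: S: 1 → 1 — ok.
ΔL = 0, ±1 (not L=0↔0): L: 3 → 1, ΔL = -2 — fails.
ΔJ = 0, ±1 (not J=0↔0): J: 3 → 0, ΔJ = -3 — fails.
Rule(s) violated: parity, ΔL, ΔJ.

forbidden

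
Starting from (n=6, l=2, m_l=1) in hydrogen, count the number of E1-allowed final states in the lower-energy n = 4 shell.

5

E1 requires Δl = ±1, so l_f ∈ {1, 3}; with 0 ≤ l_f ≤ n_f−1 = 3, the allowed l_f values are {1, 3}.
For l_f = 1: m_f ∈ {m_i−1, m_i, m_i+1} ∩ [−1, 1] = {0, 1} → 2 states.
For l_f = 3: m_f ∈ {m_i−1, m_i, m_i+1} ∩ [−3, 3] = {0, 1, 2} → 3 states.
Total: 5.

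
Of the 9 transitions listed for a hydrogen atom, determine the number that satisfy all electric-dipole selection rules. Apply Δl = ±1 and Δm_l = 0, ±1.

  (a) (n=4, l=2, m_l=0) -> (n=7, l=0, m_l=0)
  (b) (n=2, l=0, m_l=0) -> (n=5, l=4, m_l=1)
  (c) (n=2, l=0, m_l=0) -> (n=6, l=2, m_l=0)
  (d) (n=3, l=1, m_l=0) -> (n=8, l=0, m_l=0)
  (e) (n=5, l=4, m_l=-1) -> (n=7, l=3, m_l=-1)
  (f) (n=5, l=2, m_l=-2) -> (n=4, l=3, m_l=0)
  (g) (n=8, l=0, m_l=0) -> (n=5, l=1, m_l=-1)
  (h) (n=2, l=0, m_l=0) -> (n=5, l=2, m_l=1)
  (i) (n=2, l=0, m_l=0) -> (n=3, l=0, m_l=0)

(a) forbidden — Δl = -2 (E1 requires Δl = ±1)
(b) forbidden — Δl = +4 (E1 requires Δl = ±1)
(c) forbidden — Δl = +2 (E1 requires Δl = ±1)
(d) allowed
(e) allowed
(f) forbidden — Δm_l = +2 (E1 requires Δm_l = 0, ±1)
(g) allowed
(h) forbidden — Δl = +2 (E1 requires Δl = ±1)
(i) forbidden — Δl = +0 (E1 requires Δl = ±1)
Total allowed: 3 of 9.

3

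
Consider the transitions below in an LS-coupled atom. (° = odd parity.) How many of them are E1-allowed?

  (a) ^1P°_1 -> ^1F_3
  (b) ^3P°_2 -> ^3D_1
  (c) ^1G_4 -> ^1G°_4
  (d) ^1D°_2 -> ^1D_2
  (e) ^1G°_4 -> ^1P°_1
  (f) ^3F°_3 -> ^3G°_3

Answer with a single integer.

3

(a) forbidden (ΔL, ΔJ fail)
(b) allowed
(c) allowed
(d) allowed
(e) forbidden (parity, ΔL, ΔJ fail)
(f) forbidden (parity fails)
Total allowed: 3 of 6.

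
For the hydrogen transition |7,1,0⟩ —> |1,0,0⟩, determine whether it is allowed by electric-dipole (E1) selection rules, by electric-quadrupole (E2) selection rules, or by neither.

Δl = 0 − 1 = -1; l_i + l_f = 1.
Δm_l = +0.
E1 (Δl = ±1, |Δm_l| ≤ 1): satisfied.
E2 (Δl = 0,±2, l_i+l_f ≥ 2, |Δm_l| ≤ 2): not satisfied.

E1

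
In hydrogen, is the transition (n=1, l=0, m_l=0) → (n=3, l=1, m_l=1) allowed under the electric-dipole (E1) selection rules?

Initial l = 0, final l = 1, so Δl = +1. E1 requires Δl = ±1: ok.
m_l: 0 → 1 (Δm_l = +1). |Δm_l| ≤ 1 ok.
All E1 selection rules are satisfied.

allowed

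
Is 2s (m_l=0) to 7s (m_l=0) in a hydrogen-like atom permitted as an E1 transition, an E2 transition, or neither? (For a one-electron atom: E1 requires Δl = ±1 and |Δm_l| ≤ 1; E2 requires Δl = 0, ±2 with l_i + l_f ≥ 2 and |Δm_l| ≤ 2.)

Δl = 0 − 0 = +0; l_i + l_f = 0.
Δm_l = +0.
E1 (Δl = ±1, |Δm_l| ≤ 1): not satisfied.
E2 (Δl = 0,±2, l_i+l_f ≥ 2, |Δm_l| ≤ 2): not satisfied.

neither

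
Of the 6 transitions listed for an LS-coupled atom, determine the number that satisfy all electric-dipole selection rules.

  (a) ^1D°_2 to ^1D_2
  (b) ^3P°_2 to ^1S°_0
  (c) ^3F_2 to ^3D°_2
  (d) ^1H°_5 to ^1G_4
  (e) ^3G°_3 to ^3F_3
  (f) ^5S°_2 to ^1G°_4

(a) allowed
(b) forbidden (parity, ΔS, ΔJ fail)
(c) allowed
(d) allowed
(e) allowed
(f) forbidden (parity, ΔS, ΔL, ΔJ fail)
Total allowed: 4 of 6.

4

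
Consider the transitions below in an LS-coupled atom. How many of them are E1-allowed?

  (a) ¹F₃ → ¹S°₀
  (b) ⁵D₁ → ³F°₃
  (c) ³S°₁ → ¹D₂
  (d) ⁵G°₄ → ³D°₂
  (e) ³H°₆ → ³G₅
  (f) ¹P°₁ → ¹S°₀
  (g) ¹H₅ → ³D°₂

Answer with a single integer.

(a) forbidden (ΔL, ΔJ fail)
(b) forbidden (ΔS, ΔJ fail)
(c) forbidden (ΔS, ΔL fail)
(d) forbidden (parity, ΔS, ΔL, ΔJ fail)
(e) allowed
(f) forbidden (parity fails)
(g) forbidden (ΔS, ΔL, ΔJ fail)
Total allowed: 1 of 7.

1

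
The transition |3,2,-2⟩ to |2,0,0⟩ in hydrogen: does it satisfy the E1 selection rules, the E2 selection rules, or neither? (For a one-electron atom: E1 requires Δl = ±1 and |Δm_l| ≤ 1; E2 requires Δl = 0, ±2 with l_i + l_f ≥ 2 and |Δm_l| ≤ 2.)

E2

Δl = 0 − 2 = -2; l_i + l_f = 2.
Δm_l = +2.
E1 (Δl = ±1, |Δm_l| ≤ 1): not satisfied.
E2 (Δl = 0,±2, l_i+l_f ≥ 2, |Δm_l| ≤ 2): satisfied.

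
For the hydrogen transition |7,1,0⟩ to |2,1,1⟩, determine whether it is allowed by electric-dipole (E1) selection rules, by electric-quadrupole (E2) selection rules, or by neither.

E2

Δl = 1 − 1 = +0; l_i + l_f = 2.
Δm_l = +1.
E1 (Δl = ±1, |Δm_l| ≤ 1): not satisfied.
E2 (Δl = 0,±2, l_i+l_f ≥ 2, |Δm_l| ≤ 2): satisfied.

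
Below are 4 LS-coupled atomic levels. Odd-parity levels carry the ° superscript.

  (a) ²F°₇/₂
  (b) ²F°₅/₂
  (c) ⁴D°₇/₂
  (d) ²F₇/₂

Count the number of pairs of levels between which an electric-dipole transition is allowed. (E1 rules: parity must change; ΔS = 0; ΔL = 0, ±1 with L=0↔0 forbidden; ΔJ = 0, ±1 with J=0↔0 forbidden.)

(a)–(b): forbidden (parity).
(a)–(c): forbidden (parity, ΔS).
(a)–(d): allowed.
(b)–(c): forbidden (parity, ΔS).
(b)–(d): allowed.
(c)–(d): forbidden (ΔS).
Allowed pairs: 2 of 6.

2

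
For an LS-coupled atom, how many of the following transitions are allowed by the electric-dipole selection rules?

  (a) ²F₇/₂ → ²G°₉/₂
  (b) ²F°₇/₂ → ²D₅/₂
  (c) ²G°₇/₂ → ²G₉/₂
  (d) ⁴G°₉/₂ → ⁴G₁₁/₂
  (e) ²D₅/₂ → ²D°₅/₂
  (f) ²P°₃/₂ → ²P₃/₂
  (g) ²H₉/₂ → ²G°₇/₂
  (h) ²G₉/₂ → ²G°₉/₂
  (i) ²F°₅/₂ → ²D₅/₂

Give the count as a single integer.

(a) allowed
(b) allowed
(c) allowed
(d) allowed
(e) allowed
(f) allowed
(g) allowed
(h) allowed
(i) allowed
Total allowed: 9 of 9.

9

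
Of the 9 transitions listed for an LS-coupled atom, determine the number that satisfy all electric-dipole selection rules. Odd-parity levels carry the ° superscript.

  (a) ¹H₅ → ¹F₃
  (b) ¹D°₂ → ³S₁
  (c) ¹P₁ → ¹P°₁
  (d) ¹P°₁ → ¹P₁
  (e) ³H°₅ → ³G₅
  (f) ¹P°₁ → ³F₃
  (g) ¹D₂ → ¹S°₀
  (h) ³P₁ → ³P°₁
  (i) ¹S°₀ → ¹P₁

(a) forbidden (parity, ΔL, ΔJ fail)
(b) forbidden (ΔS, ΔL fail)
(c) allowed
(d) allowed
(e) allowed
(f) forbidden (ΔS, ΔL, ΔJ fail)
(g) forbidden (ΔL, ΔJ fail)
(h) allowed
(i) allowed
Total allowed: 5 of 9.

5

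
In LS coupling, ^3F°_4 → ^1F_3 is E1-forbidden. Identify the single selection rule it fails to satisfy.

the ΔS = 0 rule

Parity must change: odd → even — passes.
ΔS = 0: S: 1 → 0 — fails.
ΔL = 0, ±1 (not L=0↔0): L: 3 → 3, ΔL = +0 — passes.
ΔJ = 0, ±1 (not J=0↔0): J: 4 → 3, ΔJ = -1 — passes.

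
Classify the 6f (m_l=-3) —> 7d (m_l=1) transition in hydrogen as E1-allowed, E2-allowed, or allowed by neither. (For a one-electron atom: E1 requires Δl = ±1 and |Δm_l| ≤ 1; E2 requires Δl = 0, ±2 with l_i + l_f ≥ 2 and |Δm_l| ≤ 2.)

neither

Δl = 2 − 3 = -1; l_i + l_f = 5.
Δm_l = +4.
E1 (Δl = ±1, |Δm_l| ≤ 1): not satisfied.
E2 (Δl = 0,±2, l_i+l_f ≥ 2, |Δm_l| ≤ 2): not satisfied.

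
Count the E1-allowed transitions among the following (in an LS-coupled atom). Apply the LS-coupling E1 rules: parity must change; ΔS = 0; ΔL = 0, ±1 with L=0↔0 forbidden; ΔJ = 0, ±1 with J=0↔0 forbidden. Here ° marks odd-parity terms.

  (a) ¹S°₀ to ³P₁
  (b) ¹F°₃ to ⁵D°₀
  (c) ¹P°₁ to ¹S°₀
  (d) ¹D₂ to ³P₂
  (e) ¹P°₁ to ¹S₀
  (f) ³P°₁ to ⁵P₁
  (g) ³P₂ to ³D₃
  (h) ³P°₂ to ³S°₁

(a) forbidden (ΔS fails)
(b) forbidden (parity, ΔS, ΔJ fail)
(c) forbidden (parity fails)
(d) forbidden (parity, ΔS fail)
(e) allowed
(f) forbidden (ΔS fails)
(g) forbidden (parity fails)
(h) forbidden (parity fails)
Total allowed: 1 of 8.

1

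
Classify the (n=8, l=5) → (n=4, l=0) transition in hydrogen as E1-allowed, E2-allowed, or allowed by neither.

neither

Δl = 0 − 5 = -5; l_i + l_f = 5.
E1 (Δl = ±1): not satisfied.
E2 (Δl = 0,±2, l_i+l_f ≥ 2): not satisfied.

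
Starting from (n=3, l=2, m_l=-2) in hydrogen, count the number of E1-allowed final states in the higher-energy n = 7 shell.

4

E1 requires Δl = ±1, so l_f ∈ {1, 3}; with 0 ≤ l_f ≤ n_f−1 = 6, the allowed l_f values are {1, 3}.
For l_f = 1: m_f ∈ {m_i−1, m_i, m_i+1} ∩ [−1, 1] = {-1} → 1 state.
For l_f = 3: m_f ∈ {m_i−1, m_i, m_i+1} ∩ [−3, 3] = {-3, -2, -1} → 3 states.
Total: 4.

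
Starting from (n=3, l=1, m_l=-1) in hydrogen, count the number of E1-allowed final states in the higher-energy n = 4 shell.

4

E1 requires Δl = ±1, so l_f ∈ {0, 2}; with 0 ≤ l_f ≤ n_f−1 = 3, the allowed l_f values are {0, 2}.
For l_f = 0: m_f ∈ {m_i−1, m_i, m_i+1} ∩ [−0, 0] = {0} → 1 state.
For l_f = 2: m_f ∈ {m_i−1, m_i, m_i+1} ∩ [−2, 2] = {-2, -1, 0} → 3 states.
Total: 4.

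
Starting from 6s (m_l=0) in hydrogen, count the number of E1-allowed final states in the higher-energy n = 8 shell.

E1 requires Δl = ±1, so l_f ∈ {-1, 1}; with 0 ≤ l_f ≤ n_f−1 = 7, the allowed l_f values are {1}.
For l_f = 1: m_f ∈ {m_i−1, m_i, m_i+1} ∩ [−1, 1] = {-1, 0, 1} → 3 states.
Total: 3.

3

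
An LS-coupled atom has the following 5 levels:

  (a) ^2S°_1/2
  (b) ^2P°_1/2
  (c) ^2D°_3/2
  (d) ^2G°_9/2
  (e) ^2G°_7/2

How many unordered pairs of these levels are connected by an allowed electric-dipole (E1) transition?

(a)–(b): forbidden (parity).
(a)–(c): forbidden (parity, ΔL).
(a)–(d): forbidden (parity, ΔL, ΔJ).
(a)–(e): forbidden (parity, ΔL, ΔJ).
(b)–(c): forbidden (parity).
(b)–(d): forbidden (parity, ΔL, ΔJ).
(b)–(e): forbidden (parity, ΔL, ΔJ).
(c)–(d): forbidden (parity, ΔL, ΔJ).
(c)–(e): forbidden (parity, ΔL, ΔJ).
(d)–(e): forbidden (parity).
Allowed pairs: 0 of 10.

0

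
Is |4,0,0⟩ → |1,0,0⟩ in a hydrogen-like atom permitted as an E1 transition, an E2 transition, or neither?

Δl = 0 − 0 = +0; l_i + l_f = 0.
Δm_l = +0.
E1 (Δl = ±1, |Δm_l| ≤ 1): not satisfied.
E2 (Δl = 0,±2, l_i+l_f ≥ 2, |Δm_l| ≤ 2): not satisfied.

neither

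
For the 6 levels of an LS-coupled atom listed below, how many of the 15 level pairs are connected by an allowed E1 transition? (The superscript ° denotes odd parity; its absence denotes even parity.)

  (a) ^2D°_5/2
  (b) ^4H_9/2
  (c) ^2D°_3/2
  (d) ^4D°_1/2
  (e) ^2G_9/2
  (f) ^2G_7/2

(a)–(b): forbidden (ΔS, ΔL, ΔJ).
(a)–(c): forbidden (parity).
(a)–(d): forbidden (parity, ΔS, ΔJ).
(a)–(e): forbidden (ΔL, ΔJ).
(a)–(f): forbidden (ΔL).
(b)–(c): forbidden (ΔS, ΔL, ΔJ).
(b)–(d): forbidden (ΔL, ΔJ).
(b)–(e): forbidden (parity, ΔS).
(b)–(f): forbidden (parity, ΔS).
(c)–(d): forbidden (parity, ΔS).
(c)–(e): forbidden (ΔL, ΔJ).
(c)–(f): forbidden (ΔL, ΔJ).
(d)–(e): forbidden (ΔS, ΔL, ΔJ).
(d)–(f): forbidden (ΔS, ΔL, ΔJ).
(e)–(f): forbidden (parity).
Allowed pairs: 0 of 15.

0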